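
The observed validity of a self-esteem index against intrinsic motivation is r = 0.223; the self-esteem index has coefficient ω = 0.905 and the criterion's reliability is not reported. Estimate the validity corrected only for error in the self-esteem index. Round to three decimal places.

Single correction: r_c = r_obs / √r_xx = 0.223 / √0.905 = 0.223 / 0.9513 ≈ 0.234.

0.234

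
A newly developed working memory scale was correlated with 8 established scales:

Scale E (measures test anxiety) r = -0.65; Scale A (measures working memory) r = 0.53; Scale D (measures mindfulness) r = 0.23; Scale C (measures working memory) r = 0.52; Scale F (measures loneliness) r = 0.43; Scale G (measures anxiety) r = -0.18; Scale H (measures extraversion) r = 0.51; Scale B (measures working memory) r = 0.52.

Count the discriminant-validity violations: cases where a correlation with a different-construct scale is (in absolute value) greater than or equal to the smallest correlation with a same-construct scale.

Convergent (same construct = working memory): Scale A, Scale C, Scale B.
Smallest convergent = 0.52. Discriminant |r|: 0.65, 0.23, 0.43, 0.18, 0.51; count ≥ 0.52 → 1.

1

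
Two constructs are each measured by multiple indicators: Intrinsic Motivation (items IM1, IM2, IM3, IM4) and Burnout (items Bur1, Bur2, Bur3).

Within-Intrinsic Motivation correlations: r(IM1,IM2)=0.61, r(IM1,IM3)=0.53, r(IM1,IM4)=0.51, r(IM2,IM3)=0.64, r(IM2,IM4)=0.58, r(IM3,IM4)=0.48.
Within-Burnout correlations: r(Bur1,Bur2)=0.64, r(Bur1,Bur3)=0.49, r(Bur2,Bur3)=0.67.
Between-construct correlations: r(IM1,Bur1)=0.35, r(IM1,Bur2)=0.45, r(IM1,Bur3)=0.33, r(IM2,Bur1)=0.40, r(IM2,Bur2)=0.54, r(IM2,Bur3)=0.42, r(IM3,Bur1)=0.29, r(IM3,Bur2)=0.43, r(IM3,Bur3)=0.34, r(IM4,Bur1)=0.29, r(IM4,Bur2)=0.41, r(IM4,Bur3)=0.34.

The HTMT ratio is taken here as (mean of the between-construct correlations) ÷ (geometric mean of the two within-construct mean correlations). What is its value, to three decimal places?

0.661

Mean between = 4.59/12 = 0.3825.
Mean within-IM = 3.35/6 = 0.5583; mean within-Bur = 1.80/3 = 0.6000.
Geometric mean = √(0.5583 × 0.6000) = 0.5788.
HTMT = 0.3825 / 0.5788 = 0.661.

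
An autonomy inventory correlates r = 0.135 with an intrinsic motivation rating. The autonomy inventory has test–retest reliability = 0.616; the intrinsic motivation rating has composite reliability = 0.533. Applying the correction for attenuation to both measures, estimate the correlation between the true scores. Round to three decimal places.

0.236

r_true = r_obs / √(r_xx · r_yy) = 0.135 / √(0.616 × 0.533) = 0.135 / √0.328328 = 0.135 / 0.5730 ≈ 0.236.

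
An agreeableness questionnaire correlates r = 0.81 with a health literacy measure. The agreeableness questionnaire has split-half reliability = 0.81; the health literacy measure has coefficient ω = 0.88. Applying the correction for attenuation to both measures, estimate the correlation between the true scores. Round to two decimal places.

0.96

r_true = r_obs / √(r_xx · r_yy) = 0.81 / √(0.81 × 0.88) = 0.81 / √0.7128 = 0.81 / 0.8443 ≈ 0.96.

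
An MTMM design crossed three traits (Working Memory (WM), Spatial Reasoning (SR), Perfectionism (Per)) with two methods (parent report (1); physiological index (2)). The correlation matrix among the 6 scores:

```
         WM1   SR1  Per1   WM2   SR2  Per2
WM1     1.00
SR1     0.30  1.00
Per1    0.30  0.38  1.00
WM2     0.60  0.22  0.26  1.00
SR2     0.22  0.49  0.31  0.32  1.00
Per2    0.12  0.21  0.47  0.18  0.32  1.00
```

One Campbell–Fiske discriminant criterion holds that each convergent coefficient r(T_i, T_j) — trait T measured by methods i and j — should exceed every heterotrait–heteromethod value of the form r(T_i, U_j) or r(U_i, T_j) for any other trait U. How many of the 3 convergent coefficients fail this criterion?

0

Each convergent coefficient versus the relevant comparison correlations:
WM (methods 1·2): 0.60 vs {0.22, 0.22, 0.12, 0.26} → pass.
SR (methods 1·2): 0.49 vs {0.22, 0.22, 0.21, 0.31} → pass.
Per (methods 1·2): 0.47 vs {0.26, 0.12, 0.31, 0.21} → pass.
0 of 3 fail.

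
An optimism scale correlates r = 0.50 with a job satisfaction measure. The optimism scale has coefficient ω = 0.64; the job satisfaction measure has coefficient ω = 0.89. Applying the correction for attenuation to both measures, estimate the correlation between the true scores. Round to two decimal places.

r_true = r_obs / √(r_xx · r_yy) = 0.50 / √(0.64 × 0.89) = 0.50 / √0.5696 = 0.50 / 0.7547 ≈ 0.66.

0.66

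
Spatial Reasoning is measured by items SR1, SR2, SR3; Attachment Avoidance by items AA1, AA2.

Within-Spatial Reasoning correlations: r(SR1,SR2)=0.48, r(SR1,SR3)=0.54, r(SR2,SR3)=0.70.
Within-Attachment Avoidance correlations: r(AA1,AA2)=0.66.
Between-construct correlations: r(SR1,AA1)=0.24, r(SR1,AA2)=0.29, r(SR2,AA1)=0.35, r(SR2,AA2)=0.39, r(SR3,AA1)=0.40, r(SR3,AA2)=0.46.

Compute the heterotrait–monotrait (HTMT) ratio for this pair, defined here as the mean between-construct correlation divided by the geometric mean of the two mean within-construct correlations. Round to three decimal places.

0.577

Mean between = 2.13/6 = 0.3550.
Mean within-SR = 1.72/3 = 0.5733; mean within-AA = 0.66/1 = 0.6600.
Geometric mean = √(0.5733 × 0.6600) = 0.6151.
HTMT = 0.3550 / 0.6151 = 0.577.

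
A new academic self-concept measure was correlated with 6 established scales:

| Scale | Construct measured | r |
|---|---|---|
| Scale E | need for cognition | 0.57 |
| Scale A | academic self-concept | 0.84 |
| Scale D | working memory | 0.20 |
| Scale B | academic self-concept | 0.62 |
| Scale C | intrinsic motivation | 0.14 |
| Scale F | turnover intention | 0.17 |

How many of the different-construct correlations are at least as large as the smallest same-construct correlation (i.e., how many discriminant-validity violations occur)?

Convergent (same construct = academic self-concept): Scale A, Scale B.
Smallest convergent = 0.62. Discriminant values: 0.57, 0.20, 0.14, 0.17; count ≥ 0.62 → 0.

0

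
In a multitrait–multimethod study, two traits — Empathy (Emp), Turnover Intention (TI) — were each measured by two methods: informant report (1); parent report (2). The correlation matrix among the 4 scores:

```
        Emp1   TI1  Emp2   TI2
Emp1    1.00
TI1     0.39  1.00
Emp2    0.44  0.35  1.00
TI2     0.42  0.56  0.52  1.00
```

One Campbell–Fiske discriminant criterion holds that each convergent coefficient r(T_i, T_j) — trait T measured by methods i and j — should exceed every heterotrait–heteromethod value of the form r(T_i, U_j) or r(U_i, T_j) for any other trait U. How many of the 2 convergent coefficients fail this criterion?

0

Convergent coefficients and their comparison sets:
Emp (methods 1·2): 0.44 vs {0.42, 0.35} → pass.
TI (methods 1·2): 0.56 vs {0.35, 0.42} → pass.
0 of 2 fail.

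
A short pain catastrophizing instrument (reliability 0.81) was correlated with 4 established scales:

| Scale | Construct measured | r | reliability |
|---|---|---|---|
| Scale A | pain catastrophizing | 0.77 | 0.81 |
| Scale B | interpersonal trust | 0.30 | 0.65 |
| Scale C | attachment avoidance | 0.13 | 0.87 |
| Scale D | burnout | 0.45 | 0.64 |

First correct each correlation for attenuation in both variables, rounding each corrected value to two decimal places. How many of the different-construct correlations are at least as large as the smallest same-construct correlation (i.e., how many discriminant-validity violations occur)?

Disattenuated r (r / √(r_scale · r_new)):
  Scale A (conv): 0.77 / √(0.81·0.81) = 0.95
  Scale B (disc): 0.30 / √(0.65·0.81) = 0.41
  Scale C (disc): 0.13 / √(0.87·0.81) = 0.15
  Scale D (disc): 0.45 / √(0.64·0.81) = 0.63
Smallest convergent = 0.95. Discriminant values: 0.41, 0.15, 0.63; count ≥ 0.95 → 0.

0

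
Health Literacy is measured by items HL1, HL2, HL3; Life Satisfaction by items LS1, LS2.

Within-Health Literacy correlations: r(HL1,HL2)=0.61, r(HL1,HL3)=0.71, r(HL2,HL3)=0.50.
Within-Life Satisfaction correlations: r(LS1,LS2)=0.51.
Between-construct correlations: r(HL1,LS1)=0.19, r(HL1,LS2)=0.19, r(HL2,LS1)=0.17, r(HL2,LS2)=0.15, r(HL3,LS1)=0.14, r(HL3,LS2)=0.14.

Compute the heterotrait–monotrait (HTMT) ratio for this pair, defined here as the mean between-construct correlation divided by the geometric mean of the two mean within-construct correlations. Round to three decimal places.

Mean between = 0.98/6 = 0.1633.
Mean within-HL = 1.82/3 = 0.6067; mean within-LS = 0.51/1 = 0.5100.
Geometric mean = √(0.6067 × 0.5100) = 0.5563.
HTMT = 0.1633 / 0.5563 = 0.294.

0.294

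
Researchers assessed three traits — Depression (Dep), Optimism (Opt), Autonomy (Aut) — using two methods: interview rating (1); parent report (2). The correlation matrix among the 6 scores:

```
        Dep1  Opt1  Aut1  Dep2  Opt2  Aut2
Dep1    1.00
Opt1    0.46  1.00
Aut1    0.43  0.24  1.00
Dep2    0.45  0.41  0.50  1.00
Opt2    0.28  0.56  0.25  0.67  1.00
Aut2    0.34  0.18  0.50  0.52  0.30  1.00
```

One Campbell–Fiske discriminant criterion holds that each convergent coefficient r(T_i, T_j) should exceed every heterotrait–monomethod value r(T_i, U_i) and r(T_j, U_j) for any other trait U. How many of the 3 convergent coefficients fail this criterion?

Convergent coefficients and their comparison sets:
Dep (methods 1·2): 0.45 vs {0.46, 0.67, 0.43, 0.52} → fail.
Opt (methods 1·2): 0.56 vs {0.46, 0.67, 0.24, 0.30} → fail.
Aut (methods 1·2): 0.50 vs {0.43, 0.52, 0.24, 0.30} → fail.
3 of 3 fail.

3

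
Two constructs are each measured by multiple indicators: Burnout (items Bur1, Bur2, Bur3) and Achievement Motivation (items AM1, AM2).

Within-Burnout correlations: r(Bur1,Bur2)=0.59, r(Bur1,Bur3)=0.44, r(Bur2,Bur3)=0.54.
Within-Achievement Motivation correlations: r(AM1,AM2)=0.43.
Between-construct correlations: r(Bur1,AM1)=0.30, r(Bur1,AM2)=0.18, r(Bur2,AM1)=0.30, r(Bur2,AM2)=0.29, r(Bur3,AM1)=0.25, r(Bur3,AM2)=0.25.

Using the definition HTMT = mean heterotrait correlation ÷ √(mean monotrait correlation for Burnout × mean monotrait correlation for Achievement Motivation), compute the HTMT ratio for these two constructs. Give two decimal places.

0.55

Mean between = 1.57/6 = 0.2617.
Mean within-Bur = 1.57/3 = 0.5233; mean within-AM = 0.43/1 = 0.4300.
Geometric mean = √(0.5233 × 0.4300) = 0.4744.
HTMT = 0.2617 / 0.4744 = 0.55.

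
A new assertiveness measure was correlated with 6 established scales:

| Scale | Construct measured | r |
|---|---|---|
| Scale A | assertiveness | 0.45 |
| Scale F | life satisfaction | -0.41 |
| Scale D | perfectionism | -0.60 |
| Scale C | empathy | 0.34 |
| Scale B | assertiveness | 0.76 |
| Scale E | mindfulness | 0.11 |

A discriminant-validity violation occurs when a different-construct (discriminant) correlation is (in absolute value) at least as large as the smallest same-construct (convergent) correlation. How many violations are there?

Convergent (same construct = assertiveness): Scale A, Scale B.
Smallest convergent = 0.45. Discriminant |r|: 0.41, 0.60, 0.34, 0.11; count ≥ 0.45 → 1.

1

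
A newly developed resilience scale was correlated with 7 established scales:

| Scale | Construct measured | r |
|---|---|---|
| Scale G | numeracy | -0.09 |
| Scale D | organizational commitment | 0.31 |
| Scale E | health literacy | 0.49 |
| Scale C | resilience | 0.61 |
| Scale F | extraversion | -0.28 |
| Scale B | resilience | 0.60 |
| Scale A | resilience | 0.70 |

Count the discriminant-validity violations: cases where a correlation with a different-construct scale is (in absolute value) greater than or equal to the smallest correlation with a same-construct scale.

Convergent (same construct = resilience): Scale C, Scale B, Scale A.
Smallest convergent = 0.60. Discriminant |r|: 0.09, 0.31, 0.49, 0.28; count ≥ 0.60 → 0.

0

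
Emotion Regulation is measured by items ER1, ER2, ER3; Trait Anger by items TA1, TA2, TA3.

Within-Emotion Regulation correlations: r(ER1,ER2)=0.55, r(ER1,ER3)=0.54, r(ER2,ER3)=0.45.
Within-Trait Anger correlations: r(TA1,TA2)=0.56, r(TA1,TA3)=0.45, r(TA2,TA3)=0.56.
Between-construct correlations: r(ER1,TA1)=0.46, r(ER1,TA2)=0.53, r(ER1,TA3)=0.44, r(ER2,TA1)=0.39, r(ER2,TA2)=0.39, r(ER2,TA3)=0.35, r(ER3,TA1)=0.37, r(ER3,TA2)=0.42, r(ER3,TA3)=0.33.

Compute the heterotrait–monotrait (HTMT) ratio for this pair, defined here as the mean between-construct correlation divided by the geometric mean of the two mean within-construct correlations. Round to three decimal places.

Mean heterotrait r = 3.68/9 = 0.4089.
Mean within-ER = 1.54/3 = 0.5133; mean within-TA = 1.57/3 = 0.5233.
Geometric mean = √(0.5133 × 0.5233) = 0.5183.
HTMT = 0.4089 / 0.5183 = 0.789.

0.789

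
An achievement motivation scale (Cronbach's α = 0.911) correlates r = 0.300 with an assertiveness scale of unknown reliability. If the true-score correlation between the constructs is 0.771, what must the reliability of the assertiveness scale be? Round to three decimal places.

r_true = r_obs / √(r_xx · r_yy) ⇒ 0.771 = 0.300 / √(0.911 · r_yy).
√(0.911 · r_yy) = 0.300 / 0.771 = 0.3891; 0.911 · r_yy = 0.1514; r_yy = 0.1514 / 0.911 ≈ 0.166.

0.166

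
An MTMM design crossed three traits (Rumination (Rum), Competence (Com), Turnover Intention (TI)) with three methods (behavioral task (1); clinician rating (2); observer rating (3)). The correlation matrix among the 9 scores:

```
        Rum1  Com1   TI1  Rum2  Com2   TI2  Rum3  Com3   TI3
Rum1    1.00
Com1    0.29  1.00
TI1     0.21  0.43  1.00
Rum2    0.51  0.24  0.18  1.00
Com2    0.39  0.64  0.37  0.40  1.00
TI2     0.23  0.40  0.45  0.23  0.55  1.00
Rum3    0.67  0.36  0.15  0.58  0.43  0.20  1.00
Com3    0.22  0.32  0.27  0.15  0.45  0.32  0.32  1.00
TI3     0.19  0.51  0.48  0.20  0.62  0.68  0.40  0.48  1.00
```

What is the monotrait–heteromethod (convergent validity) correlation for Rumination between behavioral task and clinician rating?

0.51

Same trait (Rum), different methods: r(Rum1, Rum2) = 0.51.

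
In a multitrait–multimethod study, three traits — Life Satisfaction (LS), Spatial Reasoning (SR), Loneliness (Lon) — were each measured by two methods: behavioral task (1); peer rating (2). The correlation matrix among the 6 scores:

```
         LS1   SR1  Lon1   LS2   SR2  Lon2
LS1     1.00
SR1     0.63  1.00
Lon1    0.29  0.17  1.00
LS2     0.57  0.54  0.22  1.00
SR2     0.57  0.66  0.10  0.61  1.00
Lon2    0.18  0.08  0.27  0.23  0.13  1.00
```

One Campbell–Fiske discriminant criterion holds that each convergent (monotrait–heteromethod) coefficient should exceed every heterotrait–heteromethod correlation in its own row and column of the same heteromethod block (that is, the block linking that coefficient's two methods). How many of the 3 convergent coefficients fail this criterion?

Each convergent coefficient versus the relevant comparison correlations:
LS (methods 1·2): 0.57 vs {0.57, 0.54, 0.18, 0.22} → fail.
SR (methods 1·2): 0.66 vs {0.54, 0.57, 0.08, 0.10} → pass.
Lon (methods 1·2): 0.27 vs {0.22, 0.18, 0.10, 0.08} → pass.
1 of 3 fail.

1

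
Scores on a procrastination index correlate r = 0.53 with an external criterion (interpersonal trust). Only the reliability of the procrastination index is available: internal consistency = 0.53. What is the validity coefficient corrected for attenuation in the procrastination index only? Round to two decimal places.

0.73

Single correction: r_c = r_obs / √r_xx = 0.53 / √0.53 = 0.53 / 0.7280 ≈ 0.73.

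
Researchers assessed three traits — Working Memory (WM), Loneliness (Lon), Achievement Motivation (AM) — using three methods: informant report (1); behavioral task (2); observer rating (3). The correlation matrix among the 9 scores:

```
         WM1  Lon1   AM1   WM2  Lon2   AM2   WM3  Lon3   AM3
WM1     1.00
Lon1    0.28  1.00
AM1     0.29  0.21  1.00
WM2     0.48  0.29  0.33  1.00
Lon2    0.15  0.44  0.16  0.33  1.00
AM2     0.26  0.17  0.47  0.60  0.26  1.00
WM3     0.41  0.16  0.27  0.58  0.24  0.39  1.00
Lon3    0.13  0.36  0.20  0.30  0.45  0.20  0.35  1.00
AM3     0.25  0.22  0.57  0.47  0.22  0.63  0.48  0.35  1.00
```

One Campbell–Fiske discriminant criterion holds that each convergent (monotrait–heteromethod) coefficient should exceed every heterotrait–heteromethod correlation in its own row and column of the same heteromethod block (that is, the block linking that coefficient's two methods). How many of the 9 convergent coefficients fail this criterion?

0

Checking each validity diagonal entry against its comparison values:
WM (methods 1·2): 0.48 vs {0.15, 0.29, 0.26, 0.33} → pass.
WM (methods 1·3): 0.41 vs {0.13, 0.16, 0.25, 0.27} → pass.
WM (methods 2·3): 0.58 vs {0.30, 0.24, 0.47, 0.39} → pass.
Lon (methods 1·2): 0.44 vs {0.29, 0.15, 0.17, 0.16} → pass.
Lon (methods 1·3): 0.36 vs {0.16, 0.13, 0.22, 0.20} → pass.
Lon (methods 2·3): 0.45 vs {0.24, 0.30, 0.22, 0.20} → pass.
AM (methods 1·2): 0.47 vs {0.33, 0.26, 0.16, 0.17} → pass.
AM (methods 1·3): 0.57 vs {0.27, 0.25, 0.20, 0.22} → pass.
AM (methods 2·3): 0.63 vs {0.39, 0.47, 0.20, 0.22} → pass.
0 of 9 fail.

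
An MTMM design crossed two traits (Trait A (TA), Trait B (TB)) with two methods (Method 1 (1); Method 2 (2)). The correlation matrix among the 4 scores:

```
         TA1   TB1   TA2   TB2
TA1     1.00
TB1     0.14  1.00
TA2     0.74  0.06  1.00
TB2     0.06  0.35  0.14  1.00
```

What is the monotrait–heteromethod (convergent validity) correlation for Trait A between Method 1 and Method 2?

Same trait (TA), different methods: r(TA1, TA2) = 0.74.

0.74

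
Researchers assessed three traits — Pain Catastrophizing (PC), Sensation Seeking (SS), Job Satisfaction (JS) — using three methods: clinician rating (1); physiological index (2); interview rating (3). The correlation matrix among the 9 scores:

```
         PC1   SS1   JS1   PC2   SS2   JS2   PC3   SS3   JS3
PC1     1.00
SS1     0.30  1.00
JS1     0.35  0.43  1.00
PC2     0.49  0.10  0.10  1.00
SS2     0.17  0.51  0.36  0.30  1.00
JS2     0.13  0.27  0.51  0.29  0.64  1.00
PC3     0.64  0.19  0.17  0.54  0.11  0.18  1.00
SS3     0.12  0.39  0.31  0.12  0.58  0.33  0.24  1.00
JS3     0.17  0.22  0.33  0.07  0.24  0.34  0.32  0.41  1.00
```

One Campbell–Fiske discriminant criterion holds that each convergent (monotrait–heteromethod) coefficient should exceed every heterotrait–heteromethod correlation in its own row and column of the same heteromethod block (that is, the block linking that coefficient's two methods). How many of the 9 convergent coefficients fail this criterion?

0

Each convergent coefficient versus the relevant comparison correlations:
PC (methods 1·2): 0.49 vs {0.17, 0.10, 0.13, 0.10} → pass.
PC (methods 1·3): 0.64 vs {0.12, 0.19, 0.17, 0.17} → pass.
PC (methods 2·3): 0.54 vs {0.12, 0.11, 0.07, 0.18} → pass.
SS (methods 1·2): 0.51 vs {0.10, 0.17, 0.27, 0.36} → pass.
SS (methods 1·3): 0.39 vs {0.19, 0.12, 0.22, 0.31} → pass.
SS (methods 2·3): 0.58 vs {0.11, 0.12, 0.24, 0.33} → pass.
JS (methods 1·2): 0.51 vs {0.10, 0.13, 0.36, 0.27} → pass.
JS (methods 1·3): 0.33 vs {0.17, 0.17, 0.31, 0.22} → pass.
JS (methods 2·3): 0.34 vs {0.18, 0.07, 0.33, 0.24} → pass.
0 of 9 fail.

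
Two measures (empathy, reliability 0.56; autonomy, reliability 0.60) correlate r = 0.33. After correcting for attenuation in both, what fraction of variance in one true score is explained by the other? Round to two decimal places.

Disattenuated r = 0.33 / √(0.56 × 0.60) = 0.33 / 0.5797 = 0.5693.
Shared true-score variance = 0.5693² = 0.3241 ≈ 0.32.

0.32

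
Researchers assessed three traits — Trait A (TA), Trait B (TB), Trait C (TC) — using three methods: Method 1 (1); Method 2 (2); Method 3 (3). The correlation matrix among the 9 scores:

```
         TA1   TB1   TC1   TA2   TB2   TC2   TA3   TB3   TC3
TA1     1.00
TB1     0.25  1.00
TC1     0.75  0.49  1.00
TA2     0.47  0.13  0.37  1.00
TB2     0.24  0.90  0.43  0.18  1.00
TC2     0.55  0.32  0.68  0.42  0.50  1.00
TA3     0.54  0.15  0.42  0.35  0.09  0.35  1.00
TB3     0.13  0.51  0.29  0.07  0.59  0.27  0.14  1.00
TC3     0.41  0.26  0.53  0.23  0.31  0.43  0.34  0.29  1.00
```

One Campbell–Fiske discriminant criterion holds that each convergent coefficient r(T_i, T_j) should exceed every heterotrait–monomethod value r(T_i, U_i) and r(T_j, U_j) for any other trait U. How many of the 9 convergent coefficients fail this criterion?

Convergent coefficients and their comparison sets:
TA (methods 1·2): 0.47 vs {0.25, 0.18, 0.75, 0.42} → fail.
TA (methods 1·3): 0.54 vs {0.25, 0.14, 0.75, 0.34} → fail.
TA (methods 2·3): 0.35 vs {0.18, 0.14, 0.42, 0.34} → fail.
TB (methods 1·2): 0.90 vs {0.25, 0.18, 0.49, 0.50} → pass.
TB (methods 1·3): 0.51 vs {0.25, 0.14, 0.49, 0.29} → pass.
TB (methods 2·3): 0.59 vs {0.18, 0.14, 0.50, 0.29} → pass.
TC (methods 1·2): 0.68 vs {0.75, 0.42, 0.49, 0.50} → fail.
TC (methods 1·3): 0.53 vs {0.75, 0.34, 0.49, 0.29} → fail.
TC (methods 2·3): 0.43 vs {0.42, 0.34, 0.50, 0.29} → fail.
6 of 9 fail.

6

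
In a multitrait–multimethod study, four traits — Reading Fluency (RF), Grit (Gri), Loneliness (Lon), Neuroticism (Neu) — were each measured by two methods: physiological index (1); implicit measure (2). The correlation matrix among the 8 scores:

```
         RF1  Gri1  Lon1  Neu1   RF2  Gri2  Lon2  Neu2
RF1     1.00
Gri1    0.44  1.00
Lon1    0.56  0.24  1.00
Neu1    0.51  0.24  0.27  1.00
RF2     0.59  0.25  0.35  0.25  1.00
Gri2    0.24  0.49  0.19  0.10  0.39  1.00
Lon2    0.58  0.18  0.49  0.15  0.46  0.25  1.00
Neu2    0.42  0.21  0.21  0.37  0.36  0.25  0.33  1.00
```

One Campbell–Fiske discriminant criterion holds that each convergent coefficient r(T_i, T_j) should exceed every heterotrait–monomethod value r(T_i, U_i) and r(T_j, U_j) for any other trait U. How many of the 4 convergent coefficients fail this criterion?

2

Checking each validity diagonal entry against its comparison values:
RF (methods 1·2): 0.59 vs {0.44, 0.39, 0.56, 0.46, 0.51, 0.36} → pass.
Gri (methods 1·2): 0.49 vs {0.44, 0.39, 0.24, 0.25, 0.24, 0.25} → pass.
Lon (methods 1·2): 0.49 vs {0.56, 0.46, 0.24, 0.25, 0.27, 0.33} → fail.
Neu (methods 1·2): 0.37 vs {0.51, 0.36, 0.24, 0.25, 0.27, 0.33} → fail.
2 of 4 fail.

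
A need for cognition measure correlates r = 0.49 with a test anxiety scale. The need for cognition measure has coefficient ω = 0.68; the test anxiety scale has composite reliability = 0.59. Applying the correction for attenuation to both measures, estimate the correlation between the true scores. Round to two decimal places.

0.77

r_true = r_obs / √(r_xx · r_yy) = 0.49 / √(0.68 × 0.59) = 0.49 / √0.4012 = 0.49 / 0.6334 ≈ 0.77.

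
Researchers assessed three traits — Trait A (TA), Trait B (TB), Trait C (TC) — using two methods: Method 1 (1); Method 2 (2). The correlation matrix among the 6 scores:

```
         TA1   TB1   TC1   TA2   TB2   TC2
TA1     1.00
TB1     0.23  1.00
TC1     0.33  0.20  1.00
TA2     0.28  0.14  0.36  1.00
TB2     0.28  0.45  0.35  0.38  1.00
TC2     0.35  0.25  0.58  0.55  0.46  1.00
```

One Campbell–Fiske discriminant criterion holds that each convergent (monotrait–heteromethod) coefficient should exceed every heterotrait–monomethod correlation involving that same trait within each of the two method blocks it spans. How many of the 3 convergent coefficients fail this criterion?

Each convergent coefficient versus the relevant comparison correlations:
TA (methods 1·2): 0.28 vs {0.23, 0.38, 0.33, 0.55} → fail.
TB (methods 1·2): 0.45 vs {0.23, 0.38, 0.20, 0.46} → fail.
TC (methods 1·2): 0.58 vs {0.33, 0.55, 0.20, 0.46} → pass.
2 of 3 fail.

2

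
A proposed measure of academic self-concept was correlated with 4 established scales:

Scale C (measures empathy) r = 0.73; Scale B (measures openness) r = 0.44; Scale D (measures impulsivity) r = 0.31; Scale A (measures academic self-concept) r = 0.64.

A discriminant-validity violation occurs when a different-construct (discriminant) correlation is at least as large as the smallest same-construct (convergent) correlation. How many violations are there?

1

Convergent (same construct = academic self-concept): Scale A.
Smallest convergent = 0.64. Discriminant values: 0.73, 0.44, 0.31; count ≥ 0.64 → 1.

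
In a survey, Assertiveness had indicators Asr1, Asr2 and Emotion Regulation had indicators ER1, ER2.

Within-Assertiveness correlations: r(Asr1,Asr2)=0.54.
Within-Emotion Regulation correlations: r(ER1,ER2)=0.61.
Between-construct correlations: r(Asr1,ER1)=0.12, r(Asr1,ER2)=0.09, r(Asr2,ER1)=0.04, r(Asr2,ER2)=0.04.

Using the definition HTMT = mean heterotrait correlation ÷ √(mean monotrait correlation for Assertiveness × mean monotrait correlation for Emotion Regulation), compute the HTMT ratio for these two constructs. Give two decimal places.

Between-construct mean = 0.29/4 = 0.0725.
Mean within-Asr = 0.54/1 = 0.5400; mean within-ER = 0.61/1 = 0.6100.
Geometric mean = √(0.5400 × 0.6100) = 0.5739.
HTMT = 0.0725 / 0.5739 = 0.13.

0.13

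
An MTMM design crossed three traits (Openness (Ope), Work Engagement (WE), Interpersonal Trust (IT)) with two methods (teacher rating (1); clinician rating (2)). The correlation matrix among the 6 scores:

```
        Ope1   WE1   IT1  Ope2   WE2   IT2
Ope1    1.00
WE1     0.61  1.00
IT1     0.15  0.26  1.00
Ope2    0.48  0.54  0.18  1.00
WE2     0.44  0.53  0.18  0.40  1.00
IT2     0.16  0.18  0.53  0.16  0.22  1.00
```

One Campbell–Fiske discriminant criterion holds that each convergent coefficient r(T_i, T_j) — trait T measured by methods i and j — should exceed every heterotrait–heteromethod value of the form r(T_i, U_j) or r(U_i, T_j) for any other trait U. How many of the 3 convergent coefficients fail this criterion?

2

Checking each validity diagonal entry against its comparison values:
Ope (methods 1·2): 0.48 vs {0.44, 0.54, 0.16, 0.18} → fail.
WE (methods 1·2): 0.53 vs {0.54, 0.44, 0.18, 0.18} → fail.
IT (methods 1·2): 0.53 vs {0.18, 0.16, 0.18, 0.18} → pass.
2 of 3 fail.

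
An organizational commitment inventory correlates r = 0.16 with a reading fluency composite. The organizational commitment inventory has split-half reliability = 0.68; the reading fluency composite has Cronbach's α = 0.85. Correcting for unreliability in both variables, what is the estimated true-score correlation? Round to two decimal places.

0.21

r_true = r_obs / √(r_xx · r_yy) = 0.16 / √(0.68 × 0.85) = 0.16 / √0.5780 = 0.16 / 0.7603 ≈ 0.21.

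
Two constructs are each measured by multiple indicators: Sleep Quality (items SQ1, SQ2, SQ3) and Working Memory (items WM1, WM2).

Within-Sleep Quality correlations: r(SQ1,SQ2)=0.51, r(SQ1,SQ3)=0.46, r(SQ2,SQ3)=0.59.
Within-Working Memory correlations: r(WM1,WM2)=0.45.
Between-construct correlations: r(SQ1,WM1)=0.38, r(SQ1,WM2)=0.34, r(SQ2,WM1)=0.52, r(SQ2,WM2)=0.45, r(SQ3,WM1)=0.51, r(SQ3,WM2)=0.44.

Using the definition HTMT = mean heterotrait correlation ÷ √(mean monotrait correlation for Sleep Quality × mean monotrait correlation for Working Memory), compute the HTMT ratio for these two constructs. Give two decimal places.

Mean heterotrait r = 2.64/6 = 0.4400.
Mean within-SQ = 1.56/3 = 0.5200; mean within-WM = 0.45/1 = 0.4500.
Geometric mean = √(0.5200 × 0.4500) = 0.4837.
HTMT = 0.4400 / 0.4837 = 0.91.

0.91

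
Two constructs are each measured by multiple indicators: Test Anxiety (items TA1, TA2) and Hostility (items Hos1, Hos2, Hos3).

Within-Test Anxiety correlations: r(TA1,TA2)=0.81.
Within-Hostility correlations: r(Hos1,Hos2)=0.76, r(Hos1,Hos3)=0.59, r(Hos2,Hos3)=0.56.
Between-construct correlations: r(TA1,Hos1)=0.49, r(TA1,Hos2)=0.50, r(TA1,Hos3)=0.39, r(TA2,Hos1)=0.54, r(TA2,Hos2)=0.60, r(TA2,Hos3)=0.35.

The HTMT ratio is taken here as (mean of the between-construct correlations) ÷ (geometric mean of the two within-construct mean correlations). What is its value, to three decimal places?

0.666

Mean heterotrait r = 2.87/6 = 0.4783.
Mean within-TA = 0.81/1 = 0.8100; mean within-Hos = 1.91/3 = 0.6367.
Geometric mean = √(0.8100 × 0.6367) = 0.7181.
HTMT = 0.4783 / 0.7181 = 0.666.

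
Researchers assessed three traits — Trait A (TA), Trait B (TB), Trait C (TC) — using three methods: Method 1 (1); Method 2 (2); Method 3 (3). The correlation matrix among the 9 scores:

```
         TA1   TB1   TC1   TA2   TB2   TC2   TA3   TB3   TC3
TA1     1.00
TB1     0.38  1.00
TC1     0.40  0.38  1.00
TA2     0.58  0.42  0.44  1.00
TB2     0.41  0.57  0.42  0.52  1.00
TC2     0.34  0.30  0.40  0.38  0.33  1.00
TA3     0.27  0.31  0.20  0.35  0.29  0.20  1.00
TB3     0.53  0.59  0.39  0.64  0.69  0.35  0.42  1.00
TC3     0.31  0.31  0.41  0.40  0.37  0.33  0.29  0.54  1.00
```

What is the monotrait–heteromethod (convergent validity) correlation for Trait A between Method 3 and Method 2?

Same trait (TA), different methods: r(TA3, TA2) = 0.35.

0.35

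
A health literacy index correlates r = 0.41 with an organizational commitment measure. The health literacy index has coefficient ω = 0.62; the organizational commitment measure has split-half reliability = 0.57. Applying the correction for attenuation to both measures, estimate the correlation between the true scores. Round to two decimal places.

0.69

r_true = r_obs / √(r_xx · r_yy) = 0.41 / √(0.62 × 0.57) = 0.41 / √0.3534 = 0.41 / 0.5945 ≈ 0.69.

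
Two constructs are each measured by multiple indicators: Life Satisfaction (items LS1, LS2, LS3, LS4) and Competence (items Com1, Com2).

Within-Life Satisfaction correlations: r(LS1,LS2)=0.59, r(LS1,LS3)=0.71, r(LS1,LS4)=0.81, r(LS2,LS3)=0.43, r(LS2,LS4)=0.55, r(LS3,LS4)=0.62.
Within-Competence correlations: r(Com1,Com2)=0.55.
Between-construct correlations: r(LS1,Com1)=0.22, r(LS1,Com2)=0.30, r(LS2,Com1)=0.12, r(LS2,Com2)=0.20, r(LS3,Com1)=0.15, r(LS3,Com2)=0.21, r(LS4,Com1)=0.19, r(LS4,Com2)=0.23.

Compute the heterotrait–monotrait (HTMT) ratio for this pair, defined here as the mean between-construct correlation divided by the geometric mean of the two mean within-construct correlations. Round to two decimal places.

0.35

Mean between = 1.62/8 = 0.2025.
Mean within-LS = 3.71/6 = 0.6183; mean within-Com = 0.55/1 = 0.5500.
Geometric mean = √(0.6183 × 0.5500) = 0.5832.
HTMT = 0.2025 / 0.5832 = 0.35.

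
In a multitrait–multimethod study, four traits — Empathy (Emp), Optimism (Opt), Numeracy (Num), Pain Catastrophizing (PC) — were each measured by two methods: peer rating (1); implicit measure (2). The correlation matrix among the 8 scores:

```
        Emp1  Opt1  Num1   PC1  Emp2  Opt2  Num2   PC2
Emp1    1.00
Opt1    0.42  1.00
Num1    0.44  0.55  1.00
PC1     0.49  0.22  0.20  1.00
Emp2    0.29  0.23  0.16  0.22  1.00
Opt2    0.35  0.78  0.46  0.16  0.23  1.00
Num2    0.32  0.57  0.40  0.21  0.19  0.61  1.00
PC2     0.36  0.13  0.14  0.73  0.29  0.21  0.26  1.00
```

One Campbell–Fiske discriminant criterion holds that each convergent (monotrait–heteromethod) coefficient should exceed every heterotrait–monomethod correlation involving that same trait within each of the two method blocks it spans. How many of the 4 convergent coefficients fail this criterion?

Convergent coefficients and their comparison sets:
Emp (methods 1·2): 0.29 vs {0.42, 0.23, 0.44, 0.19, 0.49, 0.29} → fail.
Opt (methods 1·2): 0.78 vs {0.42, 0.23, 0.55, 0.61, 0.22, 0.21} → pass.
Num (methods 1·2): 0.40 vs {0.44, 0.19, 0.55, 0.61, 0.20, 0.26} → fail.
PC (methods 1·2): 0.73 vs {0.49, 0.29, 0.22, 0.21, 0.20, 0.26} → pass.
2 of 4 fail.

2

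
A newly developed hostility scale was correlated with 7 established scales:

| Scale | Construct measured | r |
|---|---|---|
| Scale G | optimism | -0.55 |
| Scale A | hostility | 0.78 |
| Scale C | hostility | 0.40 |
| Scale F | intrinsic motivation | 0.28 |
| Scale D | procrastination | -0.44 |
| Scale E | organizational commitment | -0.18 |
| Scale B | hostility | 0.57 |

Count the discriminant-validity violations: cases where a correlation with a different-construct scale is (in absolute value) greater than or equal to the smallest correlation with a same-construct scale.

Convergent (same construct = hostility): Scale A, Scale C, Scale B.
Smallest convergent = 0.40. Discriminant |r|: 0.55, 0.28, 0.44, 0.18; count ≥ 0.40 → 2.

2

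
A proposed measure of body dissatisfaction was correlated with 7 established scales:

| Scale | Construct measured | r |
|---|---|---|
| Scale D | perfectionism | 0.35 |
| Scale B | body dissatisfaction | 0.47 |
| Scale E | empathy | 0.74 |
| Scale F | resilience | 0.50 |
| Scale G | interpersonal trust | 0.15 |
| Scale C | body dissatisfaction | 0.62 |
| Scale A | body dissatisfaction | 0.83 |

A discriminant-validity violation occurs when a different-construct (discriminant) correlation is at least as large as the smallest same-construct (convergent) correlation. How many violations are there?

2

Convergent (same construct = body dissatisfaction): Scale B, Scale C, Scale A.
Smallest convergent = 0.47. Discriminant values: 0.35, 0.74, 0.50, 0.15; count ≥ 0.47 → 2.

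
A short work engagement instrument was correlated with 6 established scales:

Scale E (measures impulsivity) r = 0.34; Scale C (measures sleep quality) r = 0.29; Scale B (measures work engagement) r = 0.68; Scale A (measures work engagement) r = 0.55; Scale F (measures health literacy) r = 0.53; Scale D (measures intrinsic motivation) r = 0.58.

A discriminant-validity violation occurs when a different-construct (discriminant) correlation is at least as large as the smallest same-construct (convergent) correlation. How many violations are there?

Convergent (same construct = work engagement): Scale B, Scale A.
Smallest convergent = 0.55. Discriminant values: 0.34, 0.29, 0.53, 0.58; count ≥ 0.55 → 1.

1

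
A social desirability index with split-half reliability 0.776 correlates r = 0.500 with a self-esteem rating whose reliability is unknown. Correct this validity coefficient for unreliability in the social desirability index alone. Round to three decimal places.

0.568

Single correction: r_c = r_obs / √r_xx = 0.500 / √0.776 = 0.500 / 0.8809 ≈ 0.568.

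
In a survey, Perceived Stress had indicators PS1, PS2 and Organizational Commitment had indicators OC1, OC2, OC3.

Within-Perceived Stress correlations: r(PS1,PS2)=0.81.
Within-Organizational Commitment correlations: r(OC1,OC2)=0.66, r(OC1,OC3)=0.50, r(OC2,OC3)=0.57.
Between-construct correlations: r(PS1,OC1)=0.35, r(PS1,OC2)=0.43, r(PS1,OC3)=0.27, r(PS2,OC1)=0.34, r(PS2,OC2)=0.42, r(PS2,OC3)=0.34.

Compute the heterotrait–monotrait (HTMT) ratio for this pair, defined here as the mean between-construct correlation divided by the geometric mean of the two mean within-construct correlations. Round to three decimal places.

Mean between = 2.15/6 = 0.3583.
Mean within-PS = 0.81/1 = 0.8100; mean within-OC = 1.73/3 = 0.5767.
Geometric mean = √(0.8100 × 0.5767) = 0.6835.
HTMT = 0.3583 / 0.6835 = 0.524.

0.524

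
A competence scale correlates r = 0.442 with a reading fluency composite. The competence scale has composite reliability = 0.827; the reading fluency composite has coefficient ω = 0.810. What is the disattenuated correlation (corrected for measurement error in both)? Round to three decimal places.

0.540

r_true = r_obs / √(r_xx · r_yy) = 0.442 / √(0.827 × 0.810) = 0.442 / √0.669870 = 0.442 / 0.8185 ≈ 0.540.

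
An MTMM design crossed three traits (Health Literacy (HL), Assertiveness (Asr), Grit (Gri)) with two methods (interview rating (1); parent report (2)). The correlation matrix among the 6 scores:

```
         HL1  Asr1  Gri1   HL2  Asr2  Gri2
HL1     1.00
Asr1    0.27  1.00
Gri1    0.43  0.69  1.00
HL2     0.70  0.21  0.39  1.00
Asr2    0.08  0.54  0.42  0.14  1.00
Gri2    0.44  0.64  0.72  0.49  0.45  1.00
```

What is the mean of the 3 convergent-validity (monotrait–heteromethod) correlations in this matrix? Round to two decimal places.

0.65

Convergent values: 0.70, 0.54, 0.72; mean = 1.96/3 = 0.65.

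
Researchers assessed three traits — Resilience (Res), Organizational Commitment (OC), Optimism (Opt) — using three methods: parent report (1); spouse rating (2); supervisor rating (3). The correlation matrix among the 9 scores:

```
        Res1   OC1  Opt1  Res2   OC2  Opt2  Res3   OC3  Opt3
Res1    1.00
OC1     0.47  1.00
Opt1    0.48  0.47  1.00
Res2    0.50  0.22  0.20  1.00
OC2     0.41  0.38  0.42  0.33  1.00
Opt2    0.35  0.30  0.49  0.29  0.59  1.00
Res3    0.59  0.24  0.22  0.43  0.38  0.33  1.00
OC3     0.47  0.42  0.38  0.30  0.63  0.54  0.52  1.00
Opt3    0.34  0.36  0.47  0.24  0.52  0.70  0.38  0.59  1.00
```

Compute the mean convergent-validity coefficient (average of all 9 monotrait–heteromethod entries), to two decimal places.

Convergent values: 0.50, 0.59, 0.43, 0.38, 0.42, 0.63, 0.49, 0.47, 0.70; mean = 4.61/9 = 0.51.

0.51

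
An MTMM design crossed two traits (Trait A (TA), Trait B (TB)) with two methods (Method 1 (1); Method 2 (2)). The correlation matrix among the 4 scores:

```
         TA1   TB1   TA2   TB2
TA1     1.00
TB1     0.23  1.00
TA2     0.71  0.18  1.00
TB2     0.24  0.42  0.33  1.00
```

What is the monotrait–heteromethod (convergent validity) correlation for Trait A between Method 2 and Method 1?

Same trait (TA), different methods: r(TA2, TA1) = 0.71.

0.71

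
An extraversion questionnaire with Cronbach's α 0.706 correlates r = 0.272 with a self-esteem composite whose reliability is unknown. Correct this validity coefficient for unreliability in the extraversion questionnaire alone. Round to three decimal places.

Single correction: r_c = r_obs / √r_xx = 0.272 / √0.706 = 0.272 / 0.8402 ≈ 0.324.

0.324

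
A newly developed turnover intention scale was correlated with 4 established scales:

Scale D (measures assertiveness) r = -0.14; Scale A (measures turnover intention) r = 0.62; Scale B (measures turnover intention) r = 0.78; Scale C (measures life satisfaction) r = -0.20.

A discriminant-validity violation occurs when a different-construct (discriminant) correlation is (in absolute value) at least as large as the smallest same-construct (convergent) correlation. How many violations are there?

Convergent (same construct = turnover intention): Scale A, Scale B.
Smallest convergent = 0.62. Discriminant |r|: 0.14, 0.20; count ≥ 0.62 → 0.

0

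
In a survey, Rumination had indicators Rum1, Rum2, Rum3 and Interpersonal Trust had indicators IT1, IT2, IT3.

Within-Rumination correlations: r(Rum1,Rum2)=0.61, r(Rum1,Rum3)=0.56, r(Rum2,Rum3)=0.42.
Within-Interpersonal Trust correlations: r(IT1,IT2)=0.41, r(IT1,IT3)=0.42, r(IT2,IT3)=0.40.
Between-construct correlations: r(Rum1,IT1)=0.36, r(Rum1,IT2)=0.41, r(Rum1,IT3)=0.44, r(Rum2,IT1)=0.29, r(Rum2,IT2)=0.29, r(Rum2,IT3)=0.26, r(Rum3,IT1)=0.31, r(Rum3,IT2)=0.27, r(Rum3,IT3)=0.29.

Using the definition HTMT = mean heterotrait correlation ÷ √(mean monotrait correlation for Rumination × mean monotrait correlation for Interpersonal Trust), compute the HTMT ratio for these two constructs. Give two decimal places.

Between-construct mean = 2.92/9 = 0.3244.
Mean within-Rum = 1.59/3 = 0.5300; mean within-IT = 1.23/3 = 0.4100.
Geometric mean = √(0.5300 × 0.4100) = 0.4662.
HTMT = 0.3244 / 0.4662 = 0.70.

0.70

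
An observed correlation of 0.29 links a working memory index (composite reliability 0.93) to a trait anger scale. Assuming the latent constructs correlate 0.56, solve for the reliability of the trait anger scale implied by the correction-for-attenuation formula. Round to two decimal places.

0.29

r_true = r_obs / √(r_xx · r_yy) ⇒ 0.56 = 0.29 / √(0.93 · r_yy).
√(0.93 · r_yy) = 0.29 / 0.56 = 0.5179; 0.93 · r_yy = 0.2682; r_yy = 0.2682 / 0.93 ≈ 0.29.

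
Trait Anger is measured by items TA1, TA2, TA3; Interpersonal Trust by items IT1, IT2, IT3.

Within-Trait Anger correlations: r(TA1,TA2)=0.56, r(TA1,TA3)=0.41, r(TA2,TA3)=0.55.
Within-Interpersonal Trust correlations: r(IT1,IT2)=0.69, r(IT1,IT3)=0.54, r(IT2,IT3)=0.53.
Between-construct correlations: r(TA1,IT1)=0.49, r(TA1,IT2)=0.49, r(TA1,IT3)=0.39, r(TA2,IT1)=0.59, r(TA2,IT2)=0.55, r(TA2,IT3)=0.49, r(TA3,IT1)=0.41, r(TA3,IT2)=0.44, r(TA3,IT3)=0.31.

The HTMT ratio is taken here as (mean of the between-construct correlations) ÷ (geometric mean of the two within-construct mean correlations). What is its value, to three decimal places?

0.848

Mean between = 4.16/9 = 0.4622.
Mean within-TA = 1.52/3 = 0.5067; mean within-IT = 1.76/3 = 0.5867.
Geometric mean = √(0.5067 × 0.5867) = 0.5452.
HTMT = 0.4622 / 0.5452 = 0.848.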